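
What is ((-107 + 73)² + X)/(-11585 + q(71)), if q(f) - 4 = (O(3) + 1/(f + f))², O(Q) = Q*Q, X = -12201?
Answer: 222711380/231883443 ≈ 0.96045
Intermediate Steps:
O(Q) = Q²
q(f) = 4 + (9 + 1/(2*f))² (q(f) = 4 + (3² + 1/(f + f))² = 4 + (9 + 1/(2*f))²)
((-107 + 73)² + X)/(-11585 + q(71)) = ((-107 + 73)² - 12201)/(-11585 + (85 + 9/71 + (¼)/71²)) = ((-34)² - 12201)/(-11585 + (85 + 9*(1/71) + (¼)*(1/5041))) = (1156 - 12201)/(-11585 + (85 + 9/71 + 1/20164)) = -11045/(-11585 + 1716497/20164) = -11045/(-231883443/20164) = -11045*(-20164/231883443) = 222711380/231883443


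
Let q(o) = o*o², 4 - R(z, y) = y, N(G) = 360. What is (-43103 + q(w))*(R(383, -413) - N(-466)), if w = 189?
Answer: 382365462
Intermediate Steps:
R(z, y) = 4 - y
q(o) = o³
(-43103 + q(w))*(R(383, -413) - N(-466)) = (-43103 + 189³)*((4 - 1*(-413)) - 1*360) = (-43103 + 6751269)*((4 + 413) - 360) = 6708166*(417 - 360) = 6708166*57 = 382365462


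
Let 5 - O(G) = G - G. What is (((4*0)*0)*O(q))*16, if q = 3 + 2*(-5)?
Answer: 0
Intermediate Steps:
q = -7 (q = 3 - 10 = -7)
O(G) = 5 (O(G) = 5 - (G - G) = 5 - 1*0 = 5 + 0 = 5)
(((4*0)*0)*O(q))*16 = (((4*0)*0)*5)*16 = ((0*0)*5)*16 = (0*5)*16 = 0*16 = 0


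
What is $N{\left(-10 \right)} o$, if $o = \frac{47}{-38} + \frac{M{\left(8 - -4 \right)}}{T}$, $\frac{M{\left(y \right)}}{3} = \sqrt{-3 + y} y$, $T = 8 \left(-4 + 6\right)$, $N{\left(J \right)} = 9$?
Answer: $\frac{3771}{76} \approx 49.618$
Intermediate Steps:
$T = 16$ ($T = 8 \cdot 2 = 16$)
$M{\left(y \right)} = 3 y \sqrt{-3 + y}$ ($M{\left(y \right)} = 3 \sqrt{-3 + y} y = 3 y \sqrt{-3 + y}$)
$o = \frac{419}{76}$ ($o = \frac{47}{-38} + \frac{3 \left(8 - -4\right) \sqrt{-3 + \left(8 - -4\right)}}{16} = 47 \left(- \frac{1}{38}\right) + 3 \left(8 + 4\right) \sqrt{-3 + \left(8 + 4\right)} \frac{1}{16} = - \frac{47}{38} + 3 \cdot 12 \sqrt{-3 + 12} \cdot \frac{1}{16} = - \frac{47}{38} + 3 \cdot 12 \sqrt{9} \cdot \frac{1}{16} = - \frac{47}{38} + 3 \cdot 12 \cdot 3 \cdot \frac{1}{16} = - \frac{47}{38} + 108 \cdot \frac{1}{16} = - \frac{47}{38} + \frac{27}{4} = \frac{419}{76} \approx 5.5132$)
$N{\left(-10 \right)} o = 9 \cdot \frac{419}{76} = \frac{3771}{76}$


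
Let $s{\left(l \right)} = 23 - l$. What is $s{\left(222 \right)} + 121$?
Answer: $-78$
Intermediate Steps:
$s{\left(222 \right)} + 121 = \left(23 - 222\right) + 121 = -199 + 121 = -78$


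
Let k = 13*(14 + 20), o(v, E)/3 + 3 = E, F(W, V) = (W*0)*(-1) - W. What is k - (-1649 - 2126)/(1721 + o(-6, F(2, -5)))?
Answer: 757827/1706 ≈ 444.21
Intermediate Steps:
F(W, V) = -W (F(W, V) = 0*(-1) - W = 0 - W = -W)
o(v, E) = -9 + 3*E
k = 442 (k = 13*34 = 442)
k - (-1649 - 2126)/(1721 + o(-6, F(2, -5))) = 442 - (-1649 - 2126)/(1721 + (-9 + 3*(-1*2))) = 442 - (-3775)/(1721 + (-9 + 3*(-2))) = 442 - (-3775)/(1721 + (-9 - 6)) = 442 - (-3775)/(1721 - 15) = 442 - (-3775)/1706 = 442 - 1*(-3775/1706) = 442 + 3775/1706 = 757827/1706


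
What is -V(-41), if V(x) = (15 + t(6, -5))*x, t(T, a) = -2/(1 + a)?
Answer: 1271/2 ≈ 635.50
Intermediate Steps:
V(x) = 31*x/2 (V(x) = (15 - 2/(1 - 5))*x = (15 - 2/(-4))*x = (15 - 2*(-¼))*x = (15 + ½)*x = 31*x/2)
-V(-41) = -31*(-41)/2 = -1*(-1271/2) = 1271/2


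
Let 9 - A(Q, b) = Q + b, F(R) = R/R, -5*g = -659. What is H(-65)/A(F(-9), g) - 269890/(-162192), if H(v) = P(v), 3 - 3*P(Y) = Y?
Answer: 24780025/16732808 ≈ 1.4809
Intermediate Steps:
P(Y) = 1 - Y/3
H(v) = 1 - v/3
g = 659/5 (g = -⅕*(-659) = 659/5 ≈ 131.80)
F(R) = 1
A(Q, b) = 9 - Q - b (A(Q, b) = 9 - (Q + b) = 9 + (-Q - b) = 9 - Q - b)
H(-65)/A(F(-9), g) - 269890/(-162192) = (1 - ⅓*(-65))/(9 - 1*1 - 1*659/5) - 269890/(-162192) = (1 + 65/3)/(9 - 1 - 659/5) - 269890*(-1/162192) = 68/(3*(-619/5)) + 134945/81096 = (68/3)*(-5/619) + 134945/81096 = -340/1857 + 134945/81096 = 24780025/16732808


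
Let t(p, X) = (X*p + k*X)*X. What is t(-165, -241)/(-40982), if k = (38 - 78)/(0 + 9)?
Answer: 88573525/368838 ≈ 240.14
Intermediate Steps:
k = -40/9 ≈ -4.4444
t(p, X) = X*(-40*X/9 + X*p) (t(p, X) = (X*p - 40*X/9)*X = (-40*X/9 + X*p)*X = X*(-40*X/9 + X*p))
t(-165, -241)/(-40982) = ((-241)²*(-40/9 - 165))/(-40982) = (58081*(-1525/9))*(-1/40982) = -88573525/9*(-1/40982) = 88573525/368838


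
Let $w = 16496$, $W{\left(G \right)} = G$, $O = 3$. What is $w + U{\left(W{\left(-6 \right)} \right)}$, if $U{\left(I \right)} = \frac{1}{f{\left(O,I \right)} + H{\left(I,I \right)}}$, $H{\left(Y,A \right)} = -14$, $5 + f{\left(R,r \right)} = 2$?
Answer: $\frac{280431}{17} \approx 16496.0$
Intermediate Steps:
$f{\left(R,r \right)} = -3$ ($f{\left(R,r \right)} = -5 + 2 = -3$)
$U{\left(I \right)} = - \frac{1}{17}$ ($U{\left(I \right)} = \frac{1}{-3 - 14} = \frac{1}{-17} = - \frac{1}{17}$)
$w + U{\left(W{\left(-6 \right)} \right)} = 16496 - \frac{1}{17} = \frac{280431}{17}$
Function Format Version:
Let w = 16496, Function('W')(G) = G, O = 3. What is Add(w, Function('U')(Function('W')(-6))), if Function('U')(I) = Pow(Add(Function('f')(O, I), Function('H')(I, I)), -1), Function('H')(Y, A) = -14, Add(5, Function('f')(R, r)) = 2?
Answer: Rational(280431, 17) ≈ 16496.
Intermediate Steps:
Function('f')(R, r) = -3 (Function('f')(R, r) = Add(-5, 2) = -3)
Function('U')(I) = Rational(-1, 17) (Function('U')(I) = Pow(Add(-3, -14), -1) = Pow(-17, -1) = Rational(-1, 17))
Add(w, Function('U')(Function('W')(-6))) = Add(16496, Rational(-1, 17)) = Rational(280431, 17)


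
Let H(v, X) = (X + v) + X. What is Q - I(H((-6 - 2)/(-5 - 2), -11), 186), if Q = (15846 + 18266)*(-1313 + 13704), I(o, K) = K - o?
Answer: 2958771096/7 ≈ 4.2268e+8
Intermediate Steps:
H(v, X) = v + 2*X
Q = 422681792 (Q = 34112*12391 = 422681792)
Q - I(H((-6 - 2)/(-5 - 2), -11), 186) = 422681792 - (186 - ((-6 - 2)/(-5 - 2) + 2*(-11))) = 422681792 - (186 - (-8/(-7) - 22)) = 422681792 - (186 - (-8*(-⅐) - 22)) = 422681792 - (186 - (8/7 - 22)) = 422681792 - (186 - 1*(-146/7)) = 422681792 - (186 + 146/7) = 422681792 - 1*1448/7 = 422681792 - 1448/7 = 2958771096/7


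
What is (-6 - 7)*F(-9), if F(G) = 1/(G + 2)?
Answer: 13/7 ≈ 1.8571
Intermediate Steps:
F(G) = 1/(2 + G)
(-6 - 7)*F(-9) = (-6 - 7)/(2 - 9) = -13/(-7) = -13*(-1/7) = 13/7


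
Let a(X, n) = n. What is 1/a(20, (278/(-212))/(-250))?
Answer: 26500/139 ≈ 190.65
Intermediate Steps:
1/a(20, (278/(-212))/(-250)) = 1/((278/(-212))/(-250)) = 1/((278*(-1/212))*(-1/250)) = 1/(-139/106*(-1/250)) = 1/(139/26500) = 26500/139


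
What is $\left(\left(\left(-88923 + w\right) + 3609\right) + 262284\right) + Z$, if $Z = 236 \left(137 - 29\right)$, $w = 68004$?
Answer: $270462$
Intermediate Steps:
$Z = 25488$ ($Z = 236 \cdot 108 = 25488$)
$\left(\left(\left(-88923 + w\right) + 3609\right) + 262284\right) + Z = \left(\left(\left(-88923 + 68004\right) + 3609\right) + 262284\right) + 25488 = \left(\left(-20919 + 3609\right) + 262284\right) + 25488 = \left(-17310 + 262284\right) + 25488 = 244974 + 25488 = 270462$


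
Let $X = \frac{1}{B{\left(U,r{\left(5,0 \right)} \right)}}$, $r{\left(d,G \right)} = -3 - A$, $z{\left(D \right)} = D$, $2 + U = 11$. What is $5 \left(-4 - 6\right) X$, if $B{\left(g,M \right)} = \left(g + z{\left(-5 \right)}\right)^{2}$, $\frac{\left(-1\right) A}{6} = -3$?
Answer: $- \frac{25}{8} \approx -3.125$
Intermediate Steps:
$A = 18$ ($A = \left(-6\right) \left(-3\right) = 18$)
$U = 9$ ($U = -2 + 11 = 9$)
$r{\left(d,G \right)} = -21$ ($r{\left(d,G \right)} = -3 - 18 = -21$)
$B{\left(g,M \right)} = \left(-5 + g\right)^{2}$ ($B{\left(g,M \right)} = \left(g - 5\right)^{2} = \left(-5 + g\right)^{2}$)
$X = \frac{1}{16}$ ($X = \frac{1}{\left(-5 + 9\right)^{2}} = \frac{1}{4^{2}} = \frac{1}{16} \approx 0.0625$)
$5 \left(-4 - 6\right) X = 5 \left(-4 - 6\right) \frac{1}{16} = 5 \left(-10\right) \frac{1}{16} = \left(-50\right) \frac{1}{16} = - \frac{25}{8}$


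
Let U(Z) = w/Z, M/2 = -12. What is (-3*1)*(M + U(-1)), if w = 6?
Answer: 90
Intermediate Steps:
M = -24 (M = 2*(-12) = -24)
U(Z) = 6/Z
(-3*1)*(M + U(-1)) = (-3*1)*(-24 + 6/(-1)) = -3*(-24 + 6*(-1)) = -3*(-24 - 6) = -3*(-30) = 90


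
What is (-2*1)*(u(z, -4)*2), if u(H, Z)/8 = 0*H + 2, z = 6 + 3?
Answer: -64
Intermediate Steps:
z = 9
u(H, Z) = 16 (u(H, Z) = 8*(0*H + 2) = 8*(0 + 2) = 8*2 = 16)
(-2*1)*(u(z, -4)*2) = (-2*1)*(16*2) = -2*32 = -64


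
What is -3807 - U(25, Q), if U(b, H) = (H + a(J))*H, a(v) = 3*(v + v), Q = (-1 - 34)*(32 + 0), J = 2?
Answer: -1244767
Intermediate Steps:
Q = -1120 (Q = -35*32 = -1120)
a(v) = 6*v (a(v) = 3*(2*v) = 6*v)
U(b, H) = H*(12 + H) (U(b, H) = (H + 6*2)*H = (H + 12)*H = (12 + H)*H = H*(12 + H))
-3807 - U(25, Q) = -3807 - (-1120)*(12 - 1120) = -3807 - (-1120)*(-1108) = -3807 - 1*1240960 = -3807 - 1240960 = -1244767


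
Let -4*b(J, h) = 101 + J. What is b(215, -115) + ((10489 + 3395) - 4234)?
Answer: 9571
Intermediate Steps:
b(J, h) = -101/4 - J/4 (b(J, h) = -(101 + J)/4 = -101/4 - J/4)
b(215, -115) + ((10489 + 3395) - 4234) = (-101/4 - ¼*215) + ((10489 + 3395) - 4234) = (-101/4 - 215/4) + (13884 - 4234) = -79 + 9650 = 9571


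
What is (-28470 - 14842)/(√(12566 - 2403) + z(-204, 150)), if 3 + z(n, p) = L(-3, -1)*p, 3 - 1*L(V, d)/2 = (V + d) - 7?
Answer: -90890232/8802323 + 21656*√10163/8802323 ≈ -10.078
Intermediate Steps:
L(V, d) = 20 - 2*V - 2*d (L(V, d) = 6 - 2*((V + d) - 7) = 6 - 2*(-7 + V + d) = 6 + (14 - 2*V - 2*d) = 20 - 2*V - 2*d)
z(n, p) = -3 + 28*p (z(n, p) = -3 + (20 - 2*(-3) - 2*(-1))*p = -3 + (20 + 6 + 2)*p = -3 + 28*p)
(-28470 - 14842)/(√(12566 - 2403) + z(-204, 150)) = (-28470 - 14842)/(√(12566 - 2403) + (-3 + 28*150)) = -43312/(√10163 + (-3 + 4200)) = -43312/(√10163 + 4197) = -43312/(4197 + √10163)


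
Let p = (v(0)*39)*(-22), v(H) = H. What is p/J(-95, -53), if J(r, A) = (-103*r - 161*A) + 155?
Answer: 0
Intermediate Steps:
p = 0 (p = (0*39)*(-22) = 0*(-22) = 0)
J(r, A) = 155 - 161*A - 103*r (J(r, A) = (-161*A - 103*r) + 155 = 155 - 161*A - 103*r)
p/J(-95, -53) = 0/(155 - 161*(-53) - 103*(-95)) = 0/(155 + 8533 + 9785) = 0/18473 = 0*(1/18473) = 0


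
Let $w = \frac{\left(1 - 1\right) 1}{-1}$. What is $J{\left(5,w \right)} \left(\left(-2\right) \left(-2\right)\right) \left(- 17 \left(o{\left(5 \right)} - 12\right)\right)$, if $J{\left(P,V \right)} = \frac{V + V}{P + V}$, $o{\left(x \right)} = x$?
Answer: $0$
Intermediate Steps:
$w = 0$ ($w = 0 \cdot 1 \left(-1\right) = 0 \left(-1\right) = 0$)
$J{\left(P,V \right)} = \frac{2 V}{P + V}$
$J{\left(5,w \right)} \left(\left(-2\right) \left(-2\right)\right) \left(- 17 \left(o{\left(5 \right)} - 12\right)\right) = 2 \cdot 0 \frac{1}{5 + 0} \left(\left(-2\right) \left(-2\right)\right) \left(- 17 \left(5 - 12\right)\right) = 2 \cdot 0 \cdot \frac{1}{5} \cdot 4 \left(- 17 \left(5 - 12\right)\right) = 2 \cdot 0 \cdot \frac{1}{5} \cdot 4 \left(\left(-17\right) \left(-7\right)\right) = 0 \cdot 4 \cdot 119 = 0 \cdot 119 = 0$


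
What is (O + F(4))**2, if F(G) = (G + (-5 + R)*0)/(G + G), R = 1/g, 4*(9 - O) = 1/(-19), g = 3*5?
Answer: 522729/5776 ≈ 90.500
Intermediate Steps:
g = 15
O = 685/76 (O = 9 - 1/4/(-19) = 9 - 1/4*(-1/19) = 9 + 1/76 = 685/76 ≈ 9.0132)
R = 1/15 ≈ 0.066667
F(G) = 1/2 (F(G) = (G + (-5 + 1/15)*0)/(G + G) = (G - 74/15*0)/((2*G)) = (G + 0)*(1/(2*G)) = G*(1/(2*G)) = 1/2)
(O + F(4))**2 = (685/76 + 1/2)**2 = (723/76)**2 = 522729/5776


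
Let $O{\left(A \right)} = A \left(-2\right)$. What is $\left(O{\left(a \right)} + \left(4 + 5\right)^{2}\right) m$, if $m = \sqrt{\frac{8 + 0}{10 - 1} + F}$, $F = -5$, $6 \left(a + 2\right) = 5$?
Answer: $\frac{250 i \sqrt{37}}{9} \approx 168.97 i$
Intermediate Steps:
$a = - \frac{7}{6}$ ($a = -2 + \frac{1}{6} \cdot 5 = -2 + \frac{5}{6} = - \frac{7}{6} \approx -1.1667$)
$m = \frac{i \sqrt{37}}{3}$ ($m = \sqrt{\frac{8 + 0}{10 - 1} - 5} = \sqrt{\frac{8}{9} - 5} = \sqrt{- \frac{37}{9}} = \frac{i \sqrt{37}}{3} \approx 2.0276 i$)
$O{\left(A \right)} = - 2 A$
$\left(O{\left(a \right)} + \left(4 + 5\right)^{2}\right) m = \left(\left(-2\right) \left(- \frac{7}{6}\right) + \left(4 + 5\right)^{2}\right) \frac{i \sqrt{37}}{3} = \left(\frac{7}{3} + 9^{2}\right) \frac{i \sqrt{37}}{3} = \left(\frac{7}{3} + 81\right) \frac{i \sqrt{37}}{3} = \frac{250 \frac{i \sqrt{37}}{3}}{3} = \frac{250 i \sqrt{37}}{9}$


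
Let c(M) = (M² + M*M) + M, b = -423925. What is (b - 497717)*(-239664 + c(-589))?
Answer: -418046673138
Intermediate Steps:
c(M) = M + 2*M² (c(M) = (M² + M²) + M = 2*M² + M = M + 2*M²)
(b - 497717)*(-239664 + c(-589)) = (-423925 - 497717)*(-239664 - 589*(1 + 2*(-589))) = -921642*(-239664 - 589*(1 - 1178)) = -921642*(-239664 - 589*(-1177)) = -921642*(-239664 + 693253) = -921642*453589 = -418046673138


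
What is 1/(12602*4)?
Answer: 1/50408 ≈ 1.9838e-5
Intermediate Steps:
1/(12602*4) = 1/50408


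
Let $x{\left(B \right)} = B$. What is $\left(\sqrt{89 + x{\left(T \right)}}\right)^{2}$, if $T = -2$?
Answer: $87$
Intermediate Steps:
$\left(\sqrt{89 + x{\left(T \right)}}\right)^{2} = \left(\sqrt{89 - 2}\right)^{2} = \left(\sqrt{87}\right)^{2} = 87$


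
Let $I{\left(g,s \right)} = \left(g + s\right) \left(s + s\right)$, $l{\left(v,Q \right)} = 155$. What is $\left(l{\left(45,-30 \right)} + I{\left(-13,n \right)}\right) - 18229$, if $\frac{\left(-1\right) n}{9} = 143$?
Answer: $3328126$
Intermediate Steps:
$n = -1287$ ($n = \left(-9\right) 143 = -1287$)
$I{\left(g,s \right)} = 2 s \left(g + s\right)$ ($I{\left(g,s \right)} = \left(g + s\right) 2 s = 2 s \left(g + s\right)$)
$\left(l{\left(45,-30 \right)} + I{\left(-13,n \right)}\right) - 18229 = \left(155 + 2 \left(-1287\right) \left(-13 - 1287\right)\right) - 18229 = \left(155 + 2 \left(-1287\right) \left(-1300\right)\right) - 18229 = \left(155 + 3346200\right) - 18229 = 3346355 - 18229 = 3328126$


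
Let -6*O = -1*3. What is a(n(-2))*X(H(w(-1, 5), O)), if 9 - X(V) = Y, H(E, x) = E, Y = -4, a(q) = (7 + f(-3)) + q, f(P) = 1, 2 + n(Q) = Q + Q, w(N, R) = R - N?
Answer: 26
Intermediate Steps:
n(Q) = -2 + 2*Q (n(Q) = -2 + (Q + Q) = -2 + 2*Q)
a(q) = 8 + q (a(q) = (7 + 1) + q = 8 + q)
O = ½ (O = -(-1)*3/6 = -⅙*(-3) = ½ ≈ 0.50000)
X(V) = 13 (X(V) = 9 - 1*(-4) = 9 + 4 = 13)
a(n(-2))*X(H(w(-1, 5), O)) = (8 + (-2 + 2*(-2)))*13 = (8 + (-2 - 4))*13 = (8 - 6)*13 = 2*13 = 26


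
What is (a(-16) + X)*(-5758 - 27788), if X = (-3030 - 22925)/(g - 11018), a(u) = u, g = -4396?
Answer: 1233760379/2569 ≈ 4.8025e+5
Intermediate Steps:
X = 25955/15414 (X = (-3030 - 22925)/(-4396 - 11018) = -25955/(-15414) = -25955*(-1/15414) = 25955/15414 ≈ 1.6839)
(a(-16) + X)*(-5758 - 27788) = (-16 + 25955/15414)*(-5758 - 27788) = -220669/15414*(-33546) = 1233760379/2569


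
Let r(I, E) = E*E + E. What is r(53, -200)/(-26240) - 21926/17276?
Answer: -7893269/2833264 ≈ -2.7859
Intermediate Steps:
r(I, E) = E + E**2 (r(I, E) = E**2 + E = E + E**2)
r(53, -200)/(-26240) - 21926/17276 = -200*(1 - 200)/(-26240) - 21926/17276 = -200*(-199)*(-1/26240) - 21926*1/17276 = 39800*(-1/26240) - 10963/8638 = -995/656 - 10963/8638 = -7893269/2833264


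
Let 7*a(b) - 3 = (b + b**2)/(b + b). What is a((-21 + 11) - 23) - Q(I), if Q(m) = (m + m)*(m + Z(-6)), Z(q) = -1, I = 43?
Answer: -25297/7 ≈ -3613.9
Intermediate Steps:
Q(m) = 2*m*(-1 + m) (Q(m) = (m + m)*(m - 1) = (2*m)*(-1 + m) = 2*m*(-1 + m))
a(b) = 3/7 + (b + b**2)/(14*b) (a(b) = 3/7 + ((b + b**2)/(b + b))/7 = 3/7 + ((b + b**2)/((2*b)))/7 = 3/7 + ((b + b**2)*(1/(2*b)))/7 = 3/7 + ((b + b**2)/(2*b))/7 = 3/7 + (b + b**2)/(14*b))
a((-21 + 11) - 23) - Q(I) = (1/2 + ((-21 + 11) - 23)/14) - 2*43*(-1 + 43) = (1/2 + (-10 - 23)/14) - 2*43*42 = (1/2 + (1/14)*(-33)) - 1*3612 = (1/2 - 33/14) - 3612 = -13/7 - 3612 = -25297/7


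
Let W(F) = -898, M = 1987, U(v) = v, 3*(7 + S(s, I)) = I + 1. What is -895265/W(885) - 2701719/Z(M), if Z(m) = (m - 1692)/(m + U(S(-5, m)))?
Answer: -6411224880937/264910 ≈ -2.4202e+7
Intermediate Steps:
S(s, I) = -20/3 + I/3 (S(s, I) = -7 + (I + 1)/3 = -7 + (1 + I)/3 = -7 + (⅓ + I/3) = -20/3 + I/3)
Z(m) = (-1692 + m)/(-20/3 + 4*m/3) (Z(m) = (m - 1692)/(m + (-20/3 + m/3)) = (-1692 + m)/(-20/3 + 4*m/3))
-895265/W(885) - 2701719/Z(M) = -895265/(-898) - 2701719*4*(-5 + 1987)/(3*(-1692 + 1987)) = -895265*(-1/898) - 2701719/((¾)*295/1982) = 895265/898 - 2701719/((¾)*(1/1982)*295) = 895265/898 - 2701719/885/7928 = 895265/898 - 2701719*7928/885 = 895265/898 - 7139742744/295 = -6411224880937/264910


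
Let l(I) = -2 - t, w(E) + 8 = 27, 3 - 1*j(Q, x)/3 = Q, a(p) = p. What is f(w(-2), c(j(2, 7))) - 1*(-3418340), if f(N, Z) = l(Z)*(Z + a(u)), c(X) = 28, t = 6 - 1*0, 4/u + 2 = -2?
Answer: 3418124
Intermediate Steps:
u = -1 (u = 4/(-2 - 2) = 4/(-4) = 4*(-¼) = -1)
t = 6 (t = 6 + 0 = 6)
j(Q, x) = 9 - 3*Q
w(E) = 19 (w(E) = -8 + 27 = 19)
l(I) = -8 (l(I) = -2 - 1*6 = -2 - 6 = -8)
f(N, Z) = 8 - 8*Z (f(N, Z) = -8*(Z - 1) = -8*(-1 + Z) = 8 - 8*Z)
f(w(-2), c(j(2, 7))) - 1*(-3418340) = (8 - 8*28) - 1*(-3418340) = (8 - 224) + 3418340 = -216 + 3418340 = 3418124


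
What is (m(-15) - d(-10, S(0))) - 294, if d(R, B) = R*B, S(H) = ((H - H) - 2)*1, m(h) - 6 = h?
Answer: -323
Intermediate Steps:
m(h) = 6 + h
S(H) = -2 (S(H) = (0 - 2)*1 = -2*1 = -2)
d(R, B) = B*R
(m(-15) - d(-10, S(0))) - 294 = ((6 - 15) - (-2)*(-10)) - 294 = (-9 - 1*20) - 294 = (-9 - 20) - 294 = -29 - 294 = -323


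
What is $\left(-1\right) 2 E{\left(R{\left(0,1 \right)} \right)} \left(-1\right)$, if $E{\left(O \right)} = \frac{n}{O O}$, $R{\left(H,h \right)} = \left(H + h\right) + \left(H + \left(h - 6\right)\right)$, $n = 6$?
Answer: $\frac{3}{4} \approx 0.75$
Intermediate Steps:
$R{\left(H,h \right)} = -6 + 2 H + 2 h$ ($R{\left(H,h \right)} = \left(H + h\right) + \left(H + \left(h - 6\right)\right) = \left(H + h\right) + \left(H + \left(-6 + h\right)\right) = \left(H + h\right) + \left(-6 + H + h\right) = -6 + 2 H + 2 h$)
$E{\left(O \right)} = \frac{6}{O^{2}}$ ($E{\left(O \right)} = \frac{6}{O O} = \frac{6}{O^{2}}$)
$\left(-1\right) 2 E{\left(R{\left(0,1 \right)} \right)} \left(-1\right) = \left(-1\right) 2 \frac{6}{\left(-6 + 2 \cdot 0 + 2 \cdot 1\right)^{2}} \left(-1\right) = - 2 \frac{6}{\left(-6 + 0 + 2\right)^{2}} \left(-1\right) = - 2 \cdot \frac{6}{16} \left(-1\right) = - 2 \cdot 6 \cdot \frac{1}{16} \left(-1\right) = \left(-2\right) \frac{3}{8} \left(-1\right) = \left(- \frac{3}{4}\right) \left(-1\right) = \frac{3}{4}$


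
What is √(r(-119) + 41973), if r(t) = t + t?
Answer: √41735 ≈ 204.29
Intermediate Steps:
r(t) = 2*t
√(r(-119) + 41973) = √(2*(-119) + 41973) = √(-238 + 41973) = √41735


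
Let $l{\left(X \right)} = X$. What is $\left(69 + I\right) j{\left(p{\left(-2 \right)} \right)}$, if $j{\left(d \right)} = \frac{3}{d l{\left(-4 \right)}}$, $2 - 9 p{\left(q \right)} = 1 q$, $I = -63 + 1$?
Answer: $- \frac{189}{16} \approx -11.813$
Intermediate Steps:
$I = -62$
$p{\left(q \right)} = \frac{2}{9} - \frac{q}{9}$ ($p{\left(q \right)} = \frac{2}{9} - \frac{1 q}{9} = \frac{2}{9} - \frac{q}{9}$)
$j{\left(d \right)} = - \frac{3}{4 d}$ ($j{\left(d \right)} = \frac{3}{d \left(-4\right)} = \frac{3}{\left(-4\right) d} = 3 \left(- \frac{1}{4 d}\right) = - \frac{3}{4 d}$)
$\left(69 + I\right) j{\left(p{\left(-2 \right)} \right)} = \left(69 - 62\right) \left(- \frac{3}{4 \left(\frac{2}{9} - - \frac{2}{9}\right)}\right) = 7 \left(- \frac{3}{4 \left(\frac{2}{9} + \frac{2}{9}\right)}\right) = 7 \left(- \frac{3}{4 \cdot \frac{4}{9}}\right) = 7 \left(\left(- \frac{3}{4}\right) \frac{9}{4}\right) = 7 \left(- \frac{27}{16}\right) = - \frac{189}{16}$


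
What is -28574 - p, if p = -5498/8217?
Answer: -234787060/8217 ≈ -28573.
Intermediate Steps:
p = -5498/8217 (p = -5498*1/8217 = -5498/8217 ≈ -0.66910)
-28574 - p = -28574 - 1*(-5498/8217) = -28574 + 5498/8217 = -234787060/8217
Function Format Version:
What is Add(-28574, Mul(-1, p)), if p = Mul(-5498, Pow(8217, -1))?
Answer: Rational(-234787060, 8217) ≈ -28573.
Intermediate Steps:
p = Rational(-5498, 8217) (p = Mul(-5498, Rational(1, 8217)) = Rational(-5498, 8217) ≈ -0.66910)
Add(-28574, Mul(-1, p)) = Add(-28574, Mul(-1, Rational(-5498, 8217))) = Add(-28574, Rational(5498, 8217)) = Rational(-234787060, 8217)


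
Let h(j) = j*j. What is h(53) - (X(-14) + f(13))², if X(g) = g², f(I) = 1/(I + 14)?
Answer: -25968088/729 ≈ -35622.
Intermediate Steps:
f(I) = 1/(14 + I)
h(j) = j²
h(53) - (X(-14) + f(13))² = 53² - ((-14)² + 1/(14 + 13))² = 2809 - (196 + 1/27)² = 2809 - (5293/27)² = 2809 - 1*28015849/729 = 2809 - 28015849/729 = -25968088/729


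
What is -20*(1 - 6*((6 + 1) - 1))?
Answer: 700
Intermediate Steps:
-20*(1 - 6*((6 + 1) - 1)) = -20*(1 - 6*(7 - 1)) = -20*(1 - 6*6) = -20*(1 - 36) = -20*(-35) = 700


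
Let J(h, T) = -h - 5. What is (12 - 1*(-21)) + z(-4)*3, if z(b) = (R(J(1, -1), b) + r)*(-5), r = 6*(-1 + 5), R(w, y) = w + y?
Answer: -177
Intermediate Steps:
J(h, T) = -5 - h
r = 24 (r = 6*4 = 24)
z(b) = -90 - 5*b (z(b) = (((-5 - 1*1) + b) + 24)*(-5) = (((-5 - 1) + b) + 24)*(-5) = ((-6 + b) + 24)*(-5) = (18 + b)*(-5) = -90 - 5*b)
(12 - 1*(-21)) + z(-4)*3 = (12 - 1*(-21)) + (-90 - 5*(-4))*3 = (12 + 21) + (-90 + 20)*3 = 33 - 70*3 = 33 - 210 = -177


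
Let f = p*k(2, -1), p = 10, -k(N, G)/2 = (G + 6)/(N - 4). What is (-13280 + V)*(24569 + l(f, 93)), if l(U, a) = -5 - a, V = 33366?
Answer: 491524506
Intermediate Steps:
k(N, G) = -2*(6 + G)/(-4 + N) (k(N, G) = -2*(G + 6)/(N - 4) = -2*(6 + G)/(-4 + N))
f = 50 (f = 10*(2*(-6 - 1*(-1))/(-4 + 2)) = 10*(2*(-6 + 1)/(-2)) = 10*(2*(-½)*(-5)) = 10*5 = 50)
(-13280 + V)*(24569 + l(f, 93)) = (-13280 + 33366)*(24569 + (-5 - 1*93)) = 20086*(24569 + (-5 - 93)) = 20086*(24569 - 98) = 20086*24471 = 491524506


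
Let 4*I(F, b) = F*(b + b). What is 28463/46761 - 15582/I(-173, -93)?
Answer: -333106199/250779243 ≈ -1.3283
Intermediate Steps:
I(F, b) = F*b/2 (I(F, b) = (F*(b + b))/4 = (F*(2*b))/4 = (2*F*b)/4 = F*b/2)
28463/46761 - 15582/I(-173, -93) = 28463/46761 - 15582/((½)*(-173)*(-93)) = 28463*(1/46761) - 15582/16089/2 = 28463/46761 - 15582*2/16089 = 28463/46761 - 10388/5363 = -333106199/250779243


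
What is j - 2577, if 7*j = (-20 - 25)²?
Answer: -16014/7 ≈ -2287.7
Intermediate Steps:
j = 2025/7 (j = (-20 - 25)²/7 = (⅐)*(-45)² = (⅐)*2025 = 2025/7 ≈ 289.29)
j - 2577 = 2025/7 - 2577 = -16014/7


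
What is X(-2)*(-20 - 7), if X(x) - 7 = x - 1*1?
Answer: -108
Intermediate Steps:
X(x) = 6 + x (X(x) = 7 + (x - 1*1) = 7 + (x - 1) = 7 + (-1 + x) = 6 + x)
X(-2)*(-20 - 7) = (6 - 2)*(-20 - 7) = 4*(-27) = -108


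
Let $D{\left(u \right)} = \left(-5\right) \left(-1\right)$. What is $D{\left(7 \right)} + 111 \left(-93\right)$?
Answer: $-10318$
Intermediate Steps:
$D{\left(u \right)} = 5$
$D{\left(7 \right)} + 111 \left(-93\right) = 5 + 111 \left(-93\right) = 5 - 10323 = -10318$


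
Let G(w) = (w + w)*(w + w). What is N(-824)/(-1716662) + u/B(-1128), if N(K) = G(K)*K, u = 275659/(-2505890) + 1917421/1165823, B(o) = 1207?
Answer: 3945608100495302746859143/3026611586076217441990 ≈ 1303.6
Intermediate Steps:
G(w) = 4*w**2 (G(w) = (2*w)*(2*w) = 4*w**2)
u = 4483476507333/2921424197470 (u = 275659*(-1/2505890) + 1917421*(1/1165823) = -275659/2505890 + 1917421/1165823 = 4483476507333/2921424197470 ≈ 1.5347)
N(K) = 4*K**3 (N(K) = (4*K**2)*K = 4*K**3)
N(-824)/(-1716662) + u/B(-1128) = (4*(-824)**3)/(-1716662) + (4483476507333/2921424197470)/1207 = (4*(-559476224))*(-1/1716662) + (4483476507333/2921424197470)*(1/1207) = -2237904896*(-1/1716662) + 4483476507333/3526159006346290 = 1118952448/858331 + 4483476507333/3526159006346290 = 3945608100495302746859143/3026611586076217441990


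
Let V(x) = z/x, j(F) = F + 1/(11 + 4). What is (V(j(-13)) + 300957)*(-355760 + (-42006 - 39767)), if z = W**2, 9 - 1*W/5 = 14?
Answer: -25541550229839/194 ≈ -1.3166e+11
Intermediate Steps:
W = -25 (W = 45 - 5*14 = 45 - 70 = -25)
z = 625 (z = (-25)**2 = 625)
j(F) = 1/15 + F (j(F) = F + 1/15 = 1/15 + F)
V(x) = 625/x
(V(j(-13)) + 300957)*(-355760 + (-42006 - 39767)) = (625/(1/15 - 13) + 300957)*(-355760 + (-42006 - 39767)) = (625/(-194/15) + 300957)*(-355760 - 81773) = (625*(-15/194) + 300957)*(-437533) = (-9375/194 + 300957)*(-437533) = (58376283/194)*(-437533) = -25541550229839/194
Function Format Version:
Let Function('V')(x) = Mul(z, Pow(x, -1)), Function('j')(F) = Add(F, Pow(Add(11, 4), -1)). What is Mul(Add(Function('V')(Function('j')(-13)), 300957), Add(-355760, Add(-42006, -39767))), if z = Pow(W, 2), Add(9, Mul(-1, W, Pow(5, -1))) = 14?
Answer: Rational(-25541550229839, 194) ≈ -1.3166e+11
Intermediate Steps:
W = -25 (W = Add(45, Mul(-5, 14)) = Add(45, -70) = -25)
z = 625 (z = Pow(-25, 2) = 625)
Function('j')(F) = Add(Rational(1, 15), F) (Function('j')(F) = Add(F, Pow(15, -1)) = Add(F, Rational(1, 15)) = Add(Rational(1, 15), F))
Function('V')(x) = Mul(625, Pow(x, -1))
Mul(Add(Function('V')(Function('j')(-13)), 300957), Add(-355760, Add(-42006, -39767))) = Mul(Add(Mul(625, Pow(Add(Rational(1, 15), -13), -1)), 300957), Add(-355760, Add(-42006, -39767))) = Mul(Add(Mul(625, Pow(Rational(-194, 15), -1)), 300957), Add(-355760, -81773)) = Mul(Add(Mul(625, Rational(-15, 194)), 300957), -437533) = Mul(Add(Rational(-9375, 194), 300957), -437533) = Mul(Rational(58376283, 194), -437533) = Rational(-25541550229839, 194)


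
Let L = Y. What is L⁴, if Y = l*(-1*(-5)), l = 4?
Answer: 160000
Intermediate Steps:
Y = 20 (Y = 4*(-1*(-5)) = 4*5 = 20)
L = 20
L⁴ = 20⁴ = 160000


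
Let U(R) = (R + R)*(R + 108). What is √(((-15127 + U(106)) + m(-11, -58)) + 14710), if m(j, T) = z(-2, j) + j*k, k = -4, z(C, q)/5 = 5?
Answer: 2*√11255 ≈ 212.18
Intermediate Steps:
z(C, q) = 25 (z(C, q) = 5*5 = 25)
m(j, T) = 25 - 4*j (m(j, T) = 25 + j*(-4) = 25 - 4*j)
U(R) = 2*R*(108 + R) (U(R) = (2*R)*(108 + R) = 2*R*(108 + R))
√(((-15127 + U(106)) + m(-11, -58)) + 14710) = √(((-15127 + 2*106*(108 + 106)) + (25 - 4*(-11))) + 14710) = √(((-15127 + 2*106*214) + (25 + 44)) + 14710) = √(((-15127 + 45368) + 69) + 14710) = √((30241 + 69) + 14710) = √(30310 + 14710) = √45020 = 2*√11255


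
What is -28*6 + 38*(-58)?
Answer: -2372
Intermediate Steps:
-28*6 + 38*(-58) = -168 - 2204 = -2372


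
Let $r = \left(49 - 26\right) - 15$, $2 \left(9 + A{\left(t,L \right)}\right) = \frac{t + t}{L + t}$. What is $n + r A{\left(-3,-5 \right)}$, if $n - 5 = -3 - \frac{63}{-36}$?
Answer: $- \frac{261}{4} \approx -65.25$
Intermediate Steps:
$A{\left(t,L \right)} = -9 + \frac{t}{L + t}$ ($A{\left(t,L \right)} = -9 + \frac{\left(t + t\right) \frac{1}{L + t}}{2} = -9 + \frac{2 t \frac{1}{L + t}}{2} = -9 + \frac{t}{L + t}$)
$n = \frac{15}{4}$ ($n = 5 - \left(3 + \frac{63}{-36}\right) = 5 - \left(3 + 63 \left(- \frac{1}{36}\right)\right) = 5 - \frac{5}{4} = \frac{15}{4} \approx 3.75$)
$r = 8$ ($r = 23 - 15 = 8$)
$n + r A{\left(-3,-5 \right)} = \frac{15}{4} + 8 \frac{\left(-9\right) \left(-5\right) - -24}{-5 - 3} = \frac{15}{4} + 8 \frac{45 + 24}{-8} = \frac{15}{4} + 8 \left(\left(- \frac{1}{8}\right) 69\right) = \frac{15}{4} + 8 \left(- \frac{69}{8}\right) = \frac{15}{4} - 69 = - \frac{261}{4}$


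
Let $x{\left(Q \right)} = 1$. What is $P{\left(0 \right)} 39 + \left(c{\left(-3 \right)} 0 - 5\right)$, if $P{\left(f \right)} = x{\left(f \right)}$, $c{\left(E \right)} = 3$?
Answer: $34$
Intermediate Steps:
$P{\left(f \right)} = 1$
$P{\left(0 \right)} 39 + \left(c{\left(-3 \right)} 0 - 5\right) = 1 \cdot 39 + \left(3 \cdot 0 - 5\right) = 39 + \left(0 - 5\right) = 39 - 5 = 34$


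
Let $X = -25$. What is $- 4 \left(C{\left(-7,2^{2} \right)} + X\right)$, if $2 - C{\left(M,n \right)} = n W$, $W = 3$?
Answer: $140$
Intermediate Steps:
$C{\left(M,n \right)} = 2 - 3 n$ ($C{\left(M,n \right)} = 2 - n 3 = 2 - 3 n$)
$- 4 \left(C{\left(-7,2^{2} \right)} + X\right) = - 4 \left(\left(2 - 3 \cdot 2^{2}\right) - 25\right) = - 4 \left(\left(2 - 12\right) - 25\right) = - 4 \left(-10 - 25\right) = \left(-4\right) \left(-35\right) = 140$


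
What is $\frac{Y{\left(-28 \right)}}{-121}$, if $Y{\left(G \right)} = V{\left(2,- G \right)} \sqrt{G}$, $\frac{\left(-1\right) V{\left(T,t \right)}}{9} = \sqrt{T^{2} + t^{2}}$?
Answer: $\frac{36 i \sqrt{1379}}{121} \approx 11.048 i$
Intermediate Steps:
$V{\left(T,t \right)} = - 9 \sqrt{T^{2} + t^{2}}$
$Y{\left(G \right)} = - 9 \sqrt{G} \sqrt{4 + G^{2}}$ ($Y{\left(G \right)} = - 9 \sqrt{2^{2} + \left(- G\right)^{2}} \sqrt{G} = - 9 \sqrt{4 + G^{2}} \sqrt{G} = - 9 \sqrt{G} \sqrt{4 + G^{2}}$)
$\frac{Y{\left(-28 \right)}}{-121} = \frac{\left(-9\right) \sqrt{-28} \sqrt{4 + \left(-28\right)^{2}}}{-121} = - 9 \cdot 2 i \sqrt{7} \sqrt{4 + 784} \left(- \frac{1}{121}\right) = - 9 \cdot 2 i \sqrt{7} \sqrt{788} \left(- \frac{1}{121}\right) = - 9 \cdot 2 i \sqrt{7} \cdot 2 \sqrt{197} \left(- \frac{1}{121}\right) = - 36 i \sqrt{1379} \left(- \frac{1}{121}\right) = \frac{36 i \sqrt{1379}}{121}$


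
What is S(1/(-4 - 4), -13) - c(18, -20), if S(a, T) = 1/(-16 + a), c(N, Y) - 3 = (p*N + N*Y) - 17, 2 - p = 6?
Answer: 57526/129 ≈ 445.94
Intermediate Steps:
p = -4 (p = 2 - 1*6 = 2 - 6 = -4)
c(N, Y) = -14 - 4*N + N*Y (c(N, Y) = 3 + ((-4*N + N*Y) - 17) = 3 + (-17 - 4*N + N*Y) = -14 - 4*N + N*Y)
S(1/(-4 - 4), -13) - c(18, -20) = 1/(-16 + 1/(-4 - 4)) - (-14 - 4*18 + 18*(-20)) = 1/(-16 + 1/(-8)) - (-14 - 72 - 360) = 1/(-16 - 1/8) - 1*(-446) = 1/(-129/8) + 446 = -8/129 + 446 = 57526/129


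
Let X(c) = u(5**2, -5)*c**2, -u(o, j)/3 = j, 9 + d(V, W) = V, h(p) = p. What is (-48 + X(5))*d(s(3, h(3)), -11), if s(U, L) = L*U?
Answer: 0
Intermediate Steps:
d(V, W) = -9 + V
u(o, j) = -3*j
X(c) = 15*c**2 (X(c) = (-3*(-5))*c**2 = 15*c**2)
(-48 + X(5))*d(s(3, h(3)), -11) = (-48 + 15*5**2)*(-9 + 3*3) = (-48 + 15*25)*(-9 + 9) = (-48 + 375)*0 = 327*0 = 0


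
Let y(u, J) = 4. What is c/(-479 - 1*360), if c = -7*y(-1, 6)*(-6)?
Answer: -168/839 ≈ -0.20024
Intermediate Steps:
c = 168 (c = -7*4*(-6) = -28*(-6) = 168)
c/(-479 - 1*360) = 168/(-479 - 1*360) = 168/(-479 - 360) = 168/(-839) = 168*(-1/839) = -168/839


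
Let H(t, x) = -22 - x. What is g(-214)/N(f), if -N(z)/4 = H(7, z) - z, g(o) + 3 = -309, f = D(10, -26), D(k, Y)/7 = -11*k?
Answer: 13/253 ≈ 0.051383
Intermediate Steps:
D(k, Y) = -77*k (D(k, Y) = 7*(-11*k) = -77*k)
f = -770 (f = -77*10 = -770)
g(o) = -312 (g(o) = -3 - 309 = -312)
N(z) = 88 + 8*z (N(z) = -4*((-22 - z) - z) = -4*(-22 - 2*z) = 88 + 8*z)
g(-214)/N(f) = -312/(88 + 8*(-770)) = -312/(88 - 6160) = -312/(-6072) = -312*(-1/6072) = 13/253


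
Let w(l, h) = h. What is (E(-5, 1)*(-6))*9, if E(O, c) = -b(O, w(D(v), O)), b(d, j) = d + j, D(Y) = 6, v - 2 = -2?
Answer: -540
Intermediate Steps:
v = 0 (v = 2 - 2 = 0)
E(O, c) = -2*O (E(O, c) = -(O + O) = -2*O)
(E(-5, 1)*(-6))*9 = (-2*(-5)*(-6))*9 = (10*(-6))*9 = -60*9 = -540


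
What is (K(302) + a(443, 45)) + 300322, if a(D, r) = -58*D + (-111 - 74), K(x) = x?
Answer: 274745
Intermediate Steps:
a(D, r) = -185 - 58*D (a(D, r) = -58*D - 185 = -185 - 58*D)
(K(302) + a(443, 45)) + 300322 = (302 + (-185 - 58*443)) + 300322 = (302 + (-185 - 25694)) + 300322 = (302 - 25879) + 300322 = -25577 + 300322 = 274745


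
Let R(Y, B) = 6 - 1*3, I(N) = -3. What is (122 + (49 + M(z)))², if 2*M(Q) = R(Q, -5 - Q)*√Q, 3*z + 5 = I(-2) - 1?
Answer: 116937/4 + 513*I*√3 ≈ 29234.0 + 888.54*I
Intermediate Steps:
R(Y, B) = 3 (R(Y, B) = 6 - 3 = 3)
z = -3 (z = -5/3 + (-3 - 1)/3 = -5/3 + (⅓)*(-4) = -5/3 - 4/3 = -3)
M(Q) = 3*√Q/2 (M(Q) = (3*√Q)/2 = 3*√Q/2)
(122 + (49 + M(z)))² = (122 + (49 + 3*√(-3)/2))² = (122 + (49 + 3*(I*√3)/2))² = (122 + (49 + 3*I*√3/2))² = (171 + 3*I*√3/2)²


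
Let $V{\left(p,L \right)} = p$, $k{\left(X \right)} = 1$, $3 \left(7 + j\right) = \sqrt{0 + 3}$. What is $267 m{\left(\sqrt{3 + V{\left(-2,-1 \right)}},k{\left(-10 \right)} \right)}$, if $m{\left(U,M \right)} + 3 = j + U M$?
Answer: $-2403 + 89 \sqrt{3} \approx -2248.8$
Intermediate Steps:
$j = -7 + \frac{\sqrt{3}}{3}$ ($j = -7 + \frac{\sqrt{0 + 3}}{3} = -7 + \frac{\sqrt{3}}{3} \approx -6.4227$)
$m{\left(U,M \right)} = -10 + \frac{\sqrt{3}}{3} + M U$ ($m{\left(U,M \right)} = -3 - \left(7 - \frac{\sqrt{3}}{3} - U M\right) = -3 - \left(7 - \frac{\sqrt{3}}{3} - M U\right) = -3 + \left(-7 + \frac{\sqrt{3}}{3} + M U\right) = -10 + \frac{\sqrt{3}}{3} + M U$)
$267 m{\left(\sqrt{3 + V{\left(-2,-1 \right)}},k{\left(-10 \right)} \right)} = 267 \left(-10 + \frac{\sqrt{3}}{3} + 1 \sqrt{3 - 2}\right) = 267 \left(-10 + \frac{\sqrt{3}}{3} + 1 \sqrt{1}\right) = 267 \left(-10 + \frac{\sqrt{3}}{3} + 1 \cdot 1\right) = 267 \left(-10 + \frac{\sqrt{3}}{3} + 1\right) = 267 \left(-9 + \frac{\sqrt{3}}{3}\right) = -2403 + 89 \sqrt{3}$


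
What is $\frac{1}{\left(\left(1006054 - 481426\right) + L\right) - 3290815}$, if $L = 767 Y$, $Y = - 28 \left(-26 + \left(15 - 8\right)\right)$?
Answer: $- \frac{1}{2358143} \approx -4.2406 \cdot 10^{-7}$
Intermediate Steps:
$Y = 532$ ($Y = - 28 \left(-26 + 7\right) = \left(-28\right) \left(-19\right) = 532$)
$L = 408044$ ($L = 767 \cdot 532 = 408044$)
$\frac{1}{\left(\left(1006054 - 481426\right) + L\right) - 3290815} = \frac{1}{\left(\left(1006054 - 481426\right) + 408044\right) - 3290815} = \frac{1}{\left(524628 + 408044\right) - 3290815} = \frac{1}{932672 - 3290815} = \frac{1}{-2358143} = - \frac{1}{2358143}$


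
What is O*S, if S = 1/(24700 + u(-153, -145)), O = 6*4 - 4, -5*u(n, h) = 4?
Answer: 25/30874 ≈ 0.00080974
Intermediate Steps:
u(n, h) = -⅘ (u(n, h) = -⅕*4 = -⅘)
O = 20 (O = 24 - 4 = 20)
S = 5/123496 (S = 1/(24700 - ⅘) = 1/(123496/5) = 5/123496 ≈ 4.0487e-5)
O*S = 20*(5/123496) = 25/30874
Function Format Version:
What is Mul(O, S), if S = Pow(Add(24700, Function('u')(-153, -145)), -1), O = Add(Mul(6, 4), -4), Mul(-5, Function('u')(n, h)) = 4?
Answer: Rational(25, 30874) ≈ 0.00080974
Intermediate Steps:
Function('u')(n, h) = Rational(-4, 5) (Function('u')(n, h) = Mul(Rational(-1, 5), 4) = Rational(-4, 5))
O = 20 (O = Add(24, -4) = 20)
S = Rational(5, 123496) (S = Pow(Add(24700, Rational(-4, 5)), -1) = Pow(Rational(123496, 5), -1) = Rational(5, 123496) ≈ 4.0487e-5)
Mul(O, S) = Mul(20, Rational(5, 123496)) = Rational(25, 30874)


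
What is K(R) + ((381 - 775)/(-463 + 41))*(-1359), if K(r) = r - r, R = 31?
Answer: -267723/211 ≈ -1268.8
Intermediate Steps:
K(r) = 0
K(R) + ((381 - 775)/(-463 + 41))*(-1359) = 0 + ((381 - 775)/(-463 + 41))*(-1359) = 0 - 394/(-422)*(-1359) = 0 - 394*(-1/422)*(-1359) = 0 + (197/211)*(-1359) = 0 - 267723/211 = -267723/211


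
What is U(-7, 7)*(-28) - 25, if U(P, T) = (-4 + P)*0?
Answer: -25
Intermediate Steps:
U(P, T) = 0
U(-7, 7)*(-28) - 25 = 0*(-28) - 25 = 0 - 25 = -25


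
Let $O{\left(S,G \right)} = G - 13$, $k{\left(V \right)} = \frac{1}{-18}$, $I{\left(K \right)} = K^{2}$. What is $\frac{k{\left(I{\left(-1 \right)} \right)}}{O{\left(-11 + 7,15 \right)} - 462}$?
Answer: $\frac{1}{8280} \approx 0.00012077$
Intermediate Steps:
$k{\left(V \right)} = - \frac{1}{18}$
$O{\left(S,G \right)} = -13 + G$
$\frac{k{\left(I{\left(-1 \right)} \right)}}{O{\left(-11 + 7,15 \right)} - 462} = \frac{1}{\left(-13 + 15\right) - 462} \left(- \frac{1}{18}\right) = \frac{1}{2 - 462} \left(- \frac{1}{18}\right) = \frac{1}{-460} \left(- \frac{1}{18}\right) = \left(- \frac{1}{460}\right) \left(- \frac{1}{18}\right) = \frac{1}{8280}$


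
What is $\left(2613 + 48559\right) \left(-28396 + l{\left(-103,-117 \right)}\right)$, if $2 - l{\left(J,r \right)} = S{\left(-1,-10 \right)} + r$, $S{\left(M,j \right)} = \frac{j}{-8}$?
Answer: $-1447054609$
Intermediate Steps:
$S{\left(M,j \right)} = - \frac{j}{8}$ ($S{\left(M,j \right)} = j \left(- \frac{1}{8}\right) = - \frac{j}{8}$)
$l{\left(J,r \right)} = \frac{3}{4} - r$ ($l{\left(J,r \right)} = 2 - \left(\left(- \frac{1}{8}\right) \left(-10\right) + r\right) = 2 - \left(\frac{5}{4} + r\right) = \frac{3}{4} - r$)
$\left(2613 + 48559\right) \left(-28396 + l{\left(-103,-117 \right)}\right) = \left(2613 + 48559\right) \left(-28396 + \left(\frac{3}{4} - -117\right)\right) = 51172 \left(-28396 + \left(\frac{3}{4} + 117\right)\right) = 51172 \left(-28396 + \frac{471}{4}\right) = 51172 \left(- \frac{113113}{4}\right) = -1447054609$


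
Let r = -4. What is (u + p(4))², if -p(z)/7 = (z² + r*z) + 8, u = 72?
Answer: 256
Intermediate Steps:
p(z) = -56 - 7*z² + 28*z (p(z) = -7*((z² - 4*z) + 8) = -7*(8 + z² - 4*z) = -56 - 7*z² + 28*z)
(u + p(4))² = (72 + (-56 - 7*4² + 28*4))² = (72 + (-56 - 7*16 + 112))² = (72 + (-56 - 112 + 112))² = (72 - 56)² = 16² = 256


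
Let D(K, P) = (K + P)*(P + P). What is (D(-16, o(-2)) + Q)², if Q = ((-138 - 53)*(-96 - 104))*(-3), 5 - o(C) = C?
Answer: 13162055076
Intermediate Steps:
o(C) = 5 - C
D(K, P) = 2*P*(K + P) (D(K, P) = (K + P)*(2*P) = 2*P*(K + P))
Q = -114600 (Q = -191*(-200)*(-3) = 38200*(-3) = -114600)
(D(-16, o(-2)) + Q)² = (2*(5 - 1*(-2))*(-16 + (5 - 1*(-2))) - 114600)² = (2*(5 + 2)*(-16 + (5 + 2)) - 114600)² = (2*7*(-16 + 7) - 114600)² = (2*7*(-9) - 114600)² = (-126 - 114600)² = (-114726)² = 13162055076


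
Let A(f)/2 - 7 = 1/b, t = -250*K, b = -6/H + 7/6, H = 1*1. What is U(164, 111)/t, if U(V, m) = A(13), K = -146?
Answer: 197/529250 ≈ 0.00037222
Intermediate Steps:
H = 1
b = -29/6 (b = -6/1 + 7/6 = -6*1 + 7*(1/6) = -6 + 7/6 = -29/6 ≈ -4.8333)
t = 36500 (t = -250*(-146) = 36500)
A(f) = 394/29 (A(f) = 14 + 2/(-29/6) = 14 + 2*(-6/29) = 14 - 12/29 = 394/29)
U(V, m) = 394/29
U(164, 111)/t = (394/29)/36500 = (394/29)*(1/36500) = 197/529250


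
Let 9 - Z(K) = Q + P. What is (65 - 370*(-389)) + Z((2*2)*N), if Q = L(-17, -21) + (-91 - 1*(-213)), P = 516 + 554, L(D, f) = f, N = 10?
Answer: 142833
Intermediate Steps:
P = 1070
Q = 101 (Q = -21 + (-91 - 1*(-213)) = -21 + (-91 + 213) = -21 + 122 = 101)
Z(K) = -1162 (Z(K) = 9 - (101 + 1070) = 9 - 1*1171 = 9 - 1171 = -1162)
(65 - 370*(-389)) + Z((2*2)*N) = (65 - 370*(-389)) - 1162 = (65 + 143930) - 1162 = 143995 - 1162 = 142833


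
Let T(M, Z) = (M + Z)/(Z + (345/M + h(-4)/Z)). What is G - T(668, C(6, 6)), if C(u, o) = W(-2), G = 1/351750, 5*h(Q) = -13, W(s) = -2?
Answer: 782446770613/215622750 ≈ 3628.8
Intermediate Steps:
h(Q) = -13/5 (h(Q) = (1/5)*(-13) = -13/5)
G = 1/351750 ≈ 2.8429e-6
C(u, o) = -2
T(M, Z) = (M + Z)/(Z + 345/M - 13/(5*Z)) (T(M, Z) = (M + Z)/(Z + (345/M - 13/(5*Z))) = (M + Z)/(Z + 345/M - 13/(5*Z)))
G - T(668, C(6, 6)) = 1/351750 - 5*668*(-2)*(668 - 2)/(-13*668 + 1725*(-2) + 5*668*(-2)**2) = 1/351750 - 5*668*(-2)*666/(-8684 - 3450 + 5*668*4) = 1/351750 - 5*668*(-2)*666/(-8684 - 3450 + 13360) = 1/351750 - 5*668*(-2)*666/1226 = 1/351750 - 1*(-2224440/613) = 1/351750 + 2224440/613 = 782446770613/215622750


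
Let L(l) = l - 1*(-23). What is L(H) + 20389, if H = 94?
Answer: 20506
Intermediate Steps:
L(l) = 23 + l (L(l) = l + 23 = 23 + l)
L(H) + 20389 = (23 + 94) + 20389 = 117 + 20389 = 20506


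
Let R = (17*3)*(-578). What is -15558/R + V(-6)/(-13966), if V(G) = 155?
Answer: 35452323/68614958 ≈ 0.51669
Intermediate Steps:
R = -29478 (R = 51*(-578) = -29478)
-15558/R + V(-6)/(-13966) = -15558/(-29478) + 155/(-13966) = -15558*(-1/29478) + 155*(-1/13966) = 2593/4913 - 155/13966 = 35452323/68614958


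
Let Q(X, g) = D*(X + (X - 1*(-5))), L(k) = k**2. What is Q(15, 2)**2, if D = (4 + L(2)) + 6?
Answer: 240100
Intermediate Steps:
D = 14 (D = (4 + 2**2) + 6 = (4 + 4) + 6 = 8 + 6 = 14)
Q(X, g) = 70 + 28*X (Q(X, g) = 14*(X + (X - 1*(-5))) = 14*(X + (X + 5)) = 14*(X + (5 + X)) = 14*(5 + 2*X) = 70 + 28*X)
Q(15, 2)**2 = (70 + 28*15)**2 = (70 + 420)**2 = 490**2 = 240100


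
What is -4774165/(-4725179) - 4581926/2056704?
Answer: -5915688131297/4859147275008 ≈ -1.2174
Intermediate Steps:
-4774165/(-4725179) - 4581926/2056704 = -4774165*(-1/4725179) - 4581926*1/2056704 = 4774165/4725179 - 2290963/1028352 = -5915688131297/4859147275008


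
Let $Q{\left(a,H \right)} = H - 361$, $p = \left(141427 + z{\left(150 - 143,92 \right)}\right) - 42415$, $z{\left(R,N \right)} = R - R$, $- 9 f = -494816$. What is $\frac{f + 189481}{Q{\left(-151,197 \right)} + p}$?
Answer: $\frac{2200145}{889632} \approx 2.4731$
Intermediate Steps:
$f = \frac{494816}{9}$ ($f = \left(- \frac{1}{9}\right) \left(-494816\right) = \frac{494816}{9} \approx 54980.0$)
$z{\left(R,N \right)} = 0$
$p = 99012$ ($p = \left(141427 + 0\right) - 42415 = 141427 - 42415 = 99012$)
$Q{\left(a,H \right)} = -361 + H$
$\frac{f + 189481}{Q{\left(-151,197 \right)} + p} = \frac{\frac{494816}{9} + 189481}{\left(-361 + 197\right) + 99012} = \frac{2200145}{9 \left(-164 + 99012\right)} = \frac{2200145}{9 \cdot 98848} = \frac{2200145}{9} \cdot \frac{1}{98848} = \frac{2200145}{889632}$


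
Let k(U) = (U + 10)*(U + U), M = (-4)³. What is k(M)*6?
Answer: 41472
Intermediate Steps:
M = -64
k(U) = 2*U*(10 + U) (k(U) = (10 + U)*(2*U) = 2*U*(10 + U))
k(M)*6 = (2*(-64)*(10 - 64))*6 = (2*(-64)*(-54))*6 = 6912*6 = 41472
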